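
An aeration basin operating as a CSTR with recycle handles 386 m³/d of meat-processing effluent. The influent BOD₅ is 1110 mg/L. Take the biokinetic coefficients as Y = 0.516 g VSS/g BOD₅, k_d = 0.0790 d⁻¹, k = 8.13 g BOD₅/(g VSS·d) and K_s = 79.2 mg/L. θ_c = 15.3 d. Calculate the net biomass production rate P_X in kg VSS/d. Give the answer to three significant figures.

Effluent substrate depends only on kinetics and SRT: S = K_s(1 + k_d θ_c) / [θ_c(Yk − k_d) − 1] = 79.2 × (1 + 0.0790 × 15.3) / [15.3 × (0.516 × 8.13 − 0.0790) − 1] = 174.9 / 61.98 = 2.823 mg/L.
The observed yield is Y_obs = Y/(1 + k_d·θ_c) = 0.516 / (1 + 0.0790 × 15.3) = 0.516 / 2.209 = 0.2336 g VSS per g BOD₅ removed.
ΔS = 1110 − 2.82 = 1107 mg/L, so the substrate removal rate is 386 × 1107/1000 = 427.4 kg BOD₅/d.
So the net sludge growth is P_X = 0.2336 × 427.4 = 99.84 kg VSS/d.

P_X ≈ 99.8 kg VSS/d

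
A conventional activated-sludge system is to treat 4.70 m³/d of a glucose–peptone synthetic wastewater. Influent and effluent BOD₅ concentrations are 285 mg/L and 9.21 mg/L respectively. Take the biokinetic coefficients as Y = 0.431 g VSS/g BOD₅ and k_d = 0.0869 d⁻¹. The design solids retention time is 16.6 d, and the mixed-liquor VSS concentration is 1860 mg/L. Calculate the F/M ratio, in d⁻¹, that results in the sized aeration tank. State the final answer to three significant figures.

F/M ≈ 0.353 d⁻¹

From the SRT design equation V = Y Q (S₀−S) θ_c / [X (1 + k_d θ_c)] = 0.431 × 4.70 × (285 − 9.21) × 16.6 / [1860 × (1 + 0.0869 × 16.6)] = 9.27×10^3 / 4543 = 2.041 m³.
F/M = Q·S₀ / (V·X) = 4.70 × 285 / (2.041 × 1860) = 0.3528 g BOD₅·(g VSS·d)⁻¹.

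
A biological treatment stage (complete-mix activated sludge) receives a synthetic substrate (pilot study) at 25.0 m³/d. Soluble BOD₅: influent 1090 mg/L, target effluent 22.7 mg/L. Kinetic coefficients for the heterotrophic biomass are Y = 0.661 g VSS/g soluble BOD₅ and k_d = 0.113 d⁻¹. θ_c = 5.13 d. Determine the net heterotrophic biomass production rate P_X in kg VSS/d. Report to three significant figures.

P_X ≈ 11.2 kg VSS/d

Observed yield with endogenous decay: Y_obs = Y / (1 + k_d·θ_c) = 0.661 / (1 + 0.113 × 5.13) = 0.661 / 1.580 = 0.4184 g VSS/g soluble BOD₅.
ΔS = 1090 − 22.7 = 1067 mg/L, so the substrate removal rate is 25.0 × 1067/1000 = 26.68 kg soluble BOD₅/d.
Biomass produced: P_X = Y_obs·Q·ΔS = 0.4184 × 26.68 ≈ 11.16 kg VSS/d.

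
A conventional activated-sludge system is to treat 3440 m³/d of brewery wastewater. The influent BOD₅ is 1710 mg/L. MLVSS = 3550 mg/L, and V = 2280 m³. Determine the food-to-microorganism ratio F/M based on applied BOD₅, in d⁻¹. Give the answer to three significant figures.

F/M ≈ 0.727 d⁻¹

F/M = applied load / biomass = Q·S₀/(V·X) = 3440 × 1710 / (2280 × 3550) = 0.7268 d⁻¹.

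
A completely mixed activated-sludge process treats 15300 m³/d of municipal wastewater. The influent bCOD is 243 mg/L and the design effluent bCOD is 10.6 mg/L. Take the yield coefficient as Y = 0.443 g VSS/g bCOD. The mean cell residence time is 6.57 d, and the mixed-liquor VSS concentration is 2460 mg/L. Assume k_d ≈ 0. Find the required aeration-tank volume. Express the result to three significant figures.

V ≈ 4210 m³

Biomass mass balance (decay neglected): V·X = Y·Q·(S₀ − S)·θ_c, so V = 0.443 × 15300 × (243 − 10.6) × 6.57 / 2460 = 4207 m³.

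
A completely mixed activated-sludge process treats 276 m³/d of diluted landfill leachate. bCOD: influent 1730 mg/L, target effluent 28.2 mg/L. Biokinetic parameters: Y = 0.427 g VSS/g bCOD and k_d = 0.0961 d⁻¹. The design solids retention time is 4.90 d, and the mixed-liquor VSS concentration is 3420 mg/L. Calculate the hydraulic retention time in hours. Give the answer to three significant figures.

Steady-state biomass mass balance: V·X·(1 + k_d·θ_c) = Y·Q·(S₀ − S)·θ_c, so V = 0.427 × 276 × (1730 − 28.2) × 4.90 / [3420 × (1 + 0.0961 × 4.90)] = 9.83×10^5 / 5030 = 195.4 m³.
τ = V/Q = 195.4/276 = 0.7078 d, or 16.99 h.

τ ≈ 17.0 h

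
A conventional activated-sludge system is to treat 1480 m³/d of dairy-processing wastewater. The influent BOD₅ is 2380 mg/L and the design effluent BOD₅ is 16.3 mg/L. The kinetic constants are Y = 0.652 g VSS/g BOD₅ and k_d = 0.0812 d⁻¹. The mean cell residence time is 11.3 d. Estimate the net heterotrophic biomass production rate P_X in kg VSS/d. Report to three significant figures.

P_X ≈ 1190 kg VSS/d

The observed yield is Y_obs = Y/(1 + k_d·θ_c) = 0.652 / (1 + 0.0812 × 11.3) = 0.652 / 1.918 = 0.3400 g VSS per g BOD₅ removed.
Q·(S₀ − S) = 1480 × (2380 − 16.3) × 10⁻³ = 3498 kg/d removed.
Biomass produced: P_X = Y_obs·Q·ΔS = 0.3400 × 3498 ≈ 1189 kg VSS/d.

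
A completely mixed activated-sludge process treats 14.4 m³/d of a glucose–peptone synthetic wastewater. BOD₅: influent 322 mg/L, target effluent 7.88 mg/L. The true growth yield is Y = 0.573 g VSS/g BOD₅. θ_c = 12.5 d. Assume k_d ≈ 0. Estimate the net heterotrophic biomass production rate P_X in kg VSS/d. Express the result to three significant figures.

With endogenous decay neglected, the observed yield equals the true yield: Y_obs = Y = 0.573 g VSS/g BOD₅.
Q·(S₀ − S) = 14.4 × (322 − 7.88) × 10⁻³ = 4.523 kg/d removed.
So the net sludge growth is P_X = 0.5730 × 4.523 = 2.592 kg VSS/d.

P_X ≈ 2.59 kg VSS/d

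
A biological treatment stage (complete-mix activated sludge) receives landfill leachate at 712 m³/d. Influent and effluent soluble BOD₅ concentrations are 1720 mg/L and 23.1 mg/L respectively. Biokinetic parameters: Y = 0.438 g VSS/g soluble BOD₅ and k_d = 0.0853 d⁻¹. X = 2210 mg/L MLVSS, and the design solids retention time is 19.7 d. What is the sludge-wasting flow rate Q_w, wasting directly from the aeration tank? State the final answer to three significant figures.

Rearranging the biomass balance for a CMAS with decay, V = Y·Q·ΔS·θ_c / [X·(1+k_d θ_c)] = 0.438 × 712 × (1720 − 23.1) × 19.7 / [2210 × (1 + 0.0853 × 19.7)] = 1.04×10^7 / 5924 = 1760 m³.
With mixed-liquor wasting, θ_c = V/Q_w, so Q_w = V/θ_c = 1760/19.7 = 89.33 m³/d.

Q_w ≈ 89.3 m³/d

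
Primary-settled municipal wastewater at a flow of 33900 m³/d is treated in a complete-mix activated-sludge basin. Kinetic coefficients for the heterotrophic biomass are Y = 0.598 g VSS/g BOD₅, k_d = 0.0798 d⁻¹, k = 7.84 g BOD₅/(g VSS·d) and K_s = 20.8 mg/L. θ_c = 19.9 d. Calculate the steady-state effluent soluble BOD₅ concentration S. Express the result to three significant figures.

Effluent substrate depends only on kinetics and SRT: S = K_s(1 + k_d θ_c) / [θ_c(Yk − k_d) − 1] = 20.8 × (1 + 0.0798 × 19.9) / [19.9 × (0.598 × 7.84 − 0.0798) − 1] = 53.83 / 90.71 = 0.5934 mg/L.

S ≈ 0.593 mg/L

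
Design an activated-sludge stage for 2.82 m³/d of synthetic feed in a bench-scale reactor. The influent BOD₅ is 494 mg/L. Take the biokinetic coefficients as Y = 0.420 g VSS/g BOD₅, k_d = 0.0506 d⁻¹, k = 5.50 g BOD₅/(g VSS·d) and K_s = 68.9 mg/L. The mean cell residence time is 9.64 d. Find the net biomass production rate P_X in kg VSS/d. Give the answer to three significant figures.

Effluent substrate depends only on kinetics and SRT: S = K_s(1 + k_d θ_c) / [θ_c(Yk − k_d) − 1] = 68.9 × (1 + 0.0506 × 9.64) / [9.64 × (0.420 × 5.50 − 0.0506) − 1] = 102.5 / 20.78 = 4.933 mg/L.
The observed yield is Y_obs = Y/(1 + k_d·θ_c) = 0.420 / (1 + 0.0506 × 9.64) = 0.420 / 1.488 = 0.2823 g VSS per g BOD₅ removed.
Q·(S₀ − S) = 2.82 × (494 − 4.93) × 10⁻³ = 1.379 kg/d removed.
Net biomass production P_X = Y_obs × Q·(S₀ − S) = 0.2823 × 1.379 = 0.3893 kg VSS/d.

P_X ≈ 0.389 kg VSS/d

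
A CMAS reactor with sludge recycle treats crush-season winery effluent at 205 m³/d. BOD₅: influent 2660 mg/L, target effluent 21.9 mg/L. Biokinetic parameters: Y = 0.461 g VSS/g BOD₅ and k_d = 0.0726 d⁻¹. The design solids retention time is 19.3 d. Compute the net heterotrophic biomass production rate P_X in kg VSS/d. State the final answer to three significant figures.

Y_obs = Y / (1 + k_d θ_c) = 0.461 / (1 + 0.0726 × 19.3) = 0.461 / 2.401 = 0.1920.
ΔS = 2660 − 21.9 = 2638 mg/L, so the substrate removal rate is 205 × 2638/1000 = 540.8 kg BOD₅/d.
Net biomass production P_X = Y_obs × Q·(S₀ − S) = 0.1920 × 540.8 = 103.8 kg VSS/d.

P_X ≈ 104 kg VSS/d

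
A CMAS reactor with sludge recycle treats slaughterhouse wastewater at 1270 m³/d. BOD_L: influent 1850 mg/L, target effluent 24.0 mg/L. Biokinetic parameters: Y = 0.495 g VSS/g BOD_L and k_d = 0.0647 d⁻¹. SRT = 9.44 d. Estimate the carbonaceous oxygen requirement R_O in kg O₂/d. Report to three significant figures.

R_O ≈ 1310 kg O₂/d

Correct the yield for decay: Y_obs = Y/(1 + k_d θ_c) = 0.495 / (1 + 0.0647 × 9.44) = 0.495 / 1.611 = 0.3073.
Mass of BOD_L removed per day: Q(S₀ − S) = 1270 × 1826 g/m³ = 2319 kg/d.
Biomass synthesised: P_X = Y_obs × 2319 = 712.7 kg VSS/d.
R_O = Q·ΔS − 1.42 P_X = 2319 − 1012 = 1307 kg O₂/d.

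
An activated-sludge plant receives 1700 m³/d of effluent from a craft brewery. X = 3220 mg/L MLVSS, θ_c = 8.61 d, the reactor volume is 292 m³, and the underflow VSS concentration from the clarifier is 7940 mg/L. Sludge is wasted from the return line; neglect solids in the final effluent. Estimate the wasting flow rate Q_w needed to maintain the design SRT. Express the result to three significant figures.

Q_w ≈ 13.8 m³/d

θ_c = V·X/(Q_w·X_r) when wasting from the recycle, so Q_w = V·X/(θ_c·X_r) = 292.0 × 3220 / (8.61 × 7940) = 13.75 m³/d.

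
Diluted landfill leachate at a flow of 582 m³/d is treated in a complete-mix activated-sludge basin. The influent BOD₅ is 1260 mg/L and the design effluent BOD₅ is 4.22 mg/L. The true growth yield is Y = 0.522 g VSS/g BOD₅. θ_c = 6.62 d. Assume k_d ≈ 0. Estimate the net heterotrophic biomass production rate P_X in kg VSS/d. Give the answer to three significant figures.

No decay correction is needed, so Y_obs = Y = 0.522.
Q·(S₀ − S) = 582 × (1260 − 4.22) × 10⁻³ = 730.9 kg/d removed.
Net biomass production P_X = Y_obs × Q·(S₀ − S) = 0.5220 × 730.9 = 381.5 kg VSS/d.

P_X ≈ 382 kg VSS/d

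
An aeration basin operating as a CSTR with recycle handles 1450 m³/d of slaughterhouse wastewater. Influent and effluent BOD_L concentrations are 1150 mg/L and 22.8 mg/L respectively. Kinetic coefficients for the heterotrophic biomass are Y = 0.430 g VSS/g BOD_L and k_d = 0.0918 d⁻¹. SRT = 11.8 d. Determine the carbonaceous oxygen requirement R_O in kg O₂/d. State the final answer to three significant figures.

R_O ≈ 1160 kg O₂/d

Correct the yield for decay: Y_obs = Y/(1 + k_d θ_c) = 0.430 / (1 + 0.0918 × 11.8) = 0.430 / 2.083 = 0.2064.
Q·(S₀ − S) = 1450 × (1150 − 22.8) × 10⁻³ = 1634 kg/d removed.
Net sludge production P_X = 0.2064 × 1634 = 337.4 kg VSS/d.
R_O = Q·ΔS − 1.42 P_X = 1634 − 479.1 = 1155 kg O₂/d.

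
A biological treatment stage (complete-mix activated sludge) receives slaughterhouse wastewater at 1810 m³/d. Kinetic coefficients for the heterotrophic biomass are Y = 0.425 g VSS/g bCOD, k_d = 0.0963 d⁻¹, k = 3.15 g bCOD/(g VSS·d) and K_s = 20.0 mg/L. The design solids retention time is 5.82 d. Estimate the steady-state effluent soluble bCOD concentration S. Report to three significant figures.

S ≈ 5.01 mg/L

For a completely mixed reactor with recycle the Lawrence–McCarty relation gives S = K_s·(1 + k_d·θ_c) / [θ_c·(Y·k − k_d) − 1] = 20.0 × (1 + 0.0963 × 5.82) / [5.82 × (0.425 × 3.15 − 0.0963) − 1] = 31.21 / 6.231 = 5.009 mg/L.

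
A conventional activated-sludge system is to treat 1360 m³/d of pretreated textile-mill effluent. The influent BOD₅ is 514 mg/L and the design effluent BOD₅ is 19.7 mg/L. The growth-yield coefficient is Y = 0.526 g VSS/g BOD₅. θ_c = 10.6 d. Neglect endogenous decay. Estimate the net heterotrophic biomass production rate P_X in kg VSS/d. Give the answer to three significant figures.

P_X ≈ 354 kg VSS/d

Since k_d ≈ 0, Y_obs = Y = 0.526 g VSS/g BOD₅.
Q·(S₀ − S) = 1360 × (514 − 19.7) × 10⁻³ = 672.2 kg/d removed.
Net biomass production P_X = Y_obs × Q·(S₀ − S) = 0.5260 × 672.2 = 353.6 kg VSS/d.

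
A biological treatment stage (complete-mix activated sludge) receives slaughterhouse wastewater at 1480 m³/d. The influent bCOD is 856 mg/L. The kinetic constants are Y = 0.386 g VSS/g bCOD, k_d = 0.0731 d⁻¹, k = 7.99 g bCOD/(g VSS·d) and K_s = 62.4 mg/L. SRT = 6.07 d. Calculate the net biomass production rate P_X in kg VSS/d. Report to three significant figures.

From the Monod/SRT balance for a CMAS, S = K_s·(1+k_d θ_c)/[θ_c·(Y k − k_d) − 1] = 62.4 × (1 + 0.0731 × 6.07) / [6.07 × (0.386 × 7.99 − 0.0731) − 1] = 90.09 / 17.28 = 5.214 mg/L.
Y_obs = Y / (1 + k_d θ_c) = 0.386 / (1 + 0.0731 × 6.07) = 0.386 / 1.444 = 0.2674.
Substrate removed = Q·(S₀ − S) = 1480 m³/d × (856 − 5.21) g/m³ = 1.26×10^6 g/d = 1259 kg/d.
So the net sludge growth is P_X = 0.2674 × 1259 = 336.7 kg VSS/d.

P_X ≈ 337 kg VSS/d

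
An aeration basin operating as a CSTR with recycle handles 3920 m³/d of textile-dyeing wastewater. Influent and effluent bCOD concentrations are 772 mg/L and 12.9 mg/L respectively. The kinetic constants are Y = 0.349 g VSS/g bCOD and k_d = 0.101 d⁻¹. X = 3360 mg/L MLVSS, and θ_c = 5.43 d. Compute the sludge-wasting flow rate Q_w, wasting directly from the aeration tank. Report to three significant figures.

Q_w ≈ 200 m³/d

Steady-state biomass mass balance: V·X·(1 + k_d·θ_c) = Y·Q·(S₀ − S)·θ_c, so V = 0.349 × 3920 × (772 − 12.9) × 5.43 / [3360 × (1 + 0.101 × 5.43)] = 5.64×10^6 / 5203 = 1084 m³.
With mixed-liquor wasting, θ_c = V/Q_w, so Q_w = V/θ_c = 1084/5.43 = 199.6 m³/d.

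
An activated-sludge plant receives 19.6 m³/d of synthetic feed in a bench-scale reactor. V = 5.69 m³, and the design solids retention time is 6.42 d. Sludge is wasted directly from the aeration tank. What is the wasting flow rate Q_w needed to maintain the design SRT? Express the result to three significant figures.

Q_w ≈ 0.886 m³/d

With mixed-liquor wasting, θ_c = V/Q_w, so Q_w = V/θ_c = 5.690/6.42 = 0.8863 m³/d.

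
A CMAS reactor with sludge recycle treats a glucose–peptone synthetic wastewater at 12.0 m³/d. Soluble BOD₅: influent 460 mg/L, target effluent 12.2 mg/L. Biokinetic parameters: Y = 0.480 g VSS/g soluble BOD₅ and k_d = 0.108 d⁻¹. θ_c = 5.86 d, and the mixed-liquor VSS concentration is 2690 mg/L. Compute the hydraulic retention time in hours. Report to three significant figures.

Rearranging the biomass balance for a CMAS with decay, V = Y·Q·ΔS·θ_c / [X·(1+k_d θ_c)] = 0.480 × 12.0 × (460 − 12.2) × 5.86 / [2690 × (1 + 0.108 × 5.86)] = 1.51×10^4 / 4392 = 3.441 m³.
HRT = V/Q = 3.441 m³ / 12.0 m³·d⁻¹ = 0.2868 d × 24 = 6.882 h.

τ ≈ 6.88 h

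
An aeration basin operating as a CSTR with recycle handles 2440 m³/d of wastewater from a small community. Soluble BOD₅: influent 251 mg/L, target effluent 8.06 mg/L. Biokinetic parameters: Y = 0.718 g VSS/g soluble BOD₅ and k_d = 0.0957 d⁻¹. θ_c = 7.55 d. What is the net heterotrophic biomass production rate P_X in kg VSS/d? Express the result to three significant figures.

P_X ≈ 247 kg VSS/d

Observed yield with endogenous decay: Y_obs = Y / (1 + k_d·θ_c) = 0.718 / (1 + 0.0957 × 7.55) = 0.718 / 1.723 = 0.4168 g VSS/g soluble BOD₅.
Mass of soluble BOD₅ removed per day: Q(S₀ − S) = 2440 × 242.9 g/m³ = 592.8 kg/d.
Biomass produced: P_X = Y_obs·Q·ΔS = 0.4168 × 592.8 ≈ 247.1 kg VSS/d.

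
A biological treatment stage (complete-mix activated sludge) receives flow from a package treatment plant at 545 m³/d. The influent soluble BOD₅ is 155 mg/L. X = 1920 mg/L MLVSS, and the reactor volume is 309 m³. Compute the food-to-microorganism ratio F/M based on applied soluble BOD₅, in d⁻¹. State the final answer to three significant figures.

F/M ≈ 0.142 d⁻¹

Food-to-microorganism ratio F/M = Q S₀ / (V X) = 545 × 155 / (309.0 × 1920) = 0.1424 d⁻¹.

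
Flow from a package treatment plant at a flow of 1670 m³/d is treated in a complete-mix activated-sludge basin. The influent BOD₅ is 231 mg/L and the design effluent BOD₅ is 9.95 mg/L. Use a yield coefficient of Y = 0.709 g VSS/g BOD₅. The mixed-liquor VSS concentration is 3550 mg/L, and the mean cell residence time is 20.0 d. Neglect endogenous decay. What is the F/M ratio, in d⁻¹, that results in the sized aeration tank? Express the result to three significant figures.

V·X = Y·Q·ΔS·θ_c gives V = 0.709 × 1670 × (231 − 9.95) × 20.0 / 3550 = 1475 m³.
Food-to-microorganism ratio F/M = Q S₀ / (V X) = 1670 × 231 / (1475 × 3550) = 0.07370 d⁻¹.

F/M ≈ 0.0737 d⁻¹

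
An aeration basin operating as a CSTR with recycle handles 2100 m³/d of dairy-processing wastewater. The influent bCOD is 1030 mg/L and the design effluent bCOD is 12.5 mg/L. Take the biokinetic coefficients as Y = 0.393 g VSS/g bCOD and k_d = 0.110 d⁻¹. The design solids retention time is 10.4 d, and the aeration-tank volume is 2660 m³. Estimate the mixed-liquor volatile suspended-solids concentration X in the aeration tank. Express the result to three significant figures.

From V·X·(1 + k_d·θ_c) = Y·Q·(S₀ − S)·θ_c: X = 0.393 × 2100 × (1030 − 12.5) × 10.4 / [2660 × (1 + 0.110 × 10.4)] = 1531 mg/L.

X ≈ 1530 mg/L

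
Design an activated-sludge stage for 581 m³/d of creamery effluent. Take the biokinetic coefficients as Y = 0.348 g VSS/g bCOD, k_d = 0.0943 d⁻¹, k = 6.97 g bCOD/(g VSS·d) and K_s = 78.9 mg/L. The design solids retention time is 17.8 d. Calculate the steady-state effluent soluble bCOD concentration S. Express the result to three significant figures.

S ≈ 5.22 mg/L

Effluent substrate depends only on kinetics and SRT: S = K_s(1 + k_d θ_c) / [θ_c(Yk − k_d) − 1] = 78.9 × (1 + 0.0943 × 17.8) / [17.8 × (0.348 × 6.97 − 0.0943) − 1] = 211.3 / 40.50 = 5.219 mg/L.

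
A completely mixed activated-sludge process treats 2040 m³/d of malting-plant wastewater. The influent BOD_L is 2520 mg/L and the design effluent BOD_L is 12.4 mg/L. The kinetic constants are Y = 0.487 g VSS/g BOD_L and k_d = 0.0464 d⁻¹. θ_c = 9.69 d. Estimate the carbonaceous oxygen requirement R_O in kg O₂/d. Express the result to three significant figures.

Observed yield with endogenous decay: Y_obs = Y / (1 + k_d·θ_c) = 0.487 / (1 + 0.0464 × 9.69) = 0.487 / 1.450 = 0.3360 g VSS/g BOD_L.
Q·(S₀ − S) = 2040 × (2520 − 12.4) × 10⁻³ = 5116 kg/d removed.
Biomass synthesised: P_X = Y_obs × 5116 = 1719 kg VSS/d.
R_O = Q·(S₀ − S) − 1.42·P_X = 5116 − 1.42 × 1719 = 2675 kg O₂/d.

R_O ≈ 2680 kg O₂/d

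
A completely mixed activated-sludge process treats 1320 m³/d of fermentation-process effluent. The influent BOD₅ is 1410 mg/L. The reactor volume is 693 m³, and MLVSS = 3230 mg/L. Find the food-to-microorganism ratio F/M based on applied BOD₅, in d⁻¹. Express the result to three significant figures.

F/M = Q·S₀ / (V·X) = 1320 × 1410 / (693.0 × 3230) = 0.8315 g BOD₅·(g VSS·d)⁻¹.

F/M ≈ 0.831 d⁻¹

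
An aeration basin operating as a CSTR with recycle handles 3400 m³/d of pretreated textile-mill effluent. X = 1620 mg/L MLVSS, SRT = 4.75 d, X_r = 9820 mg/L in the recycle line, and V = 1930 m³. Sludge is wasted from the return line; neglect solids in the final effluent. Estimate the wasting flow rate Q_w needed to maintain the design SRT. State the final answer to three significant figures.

Q_w ≈ 67.0 m³/d

θ_c = V·X/(Q_w·X_r) when wasting from the recycle, so Q_w = V·X/(θ_c·X_r) = 1930 × 1620 / (4.75 × 9820) = 67.03 m³/d.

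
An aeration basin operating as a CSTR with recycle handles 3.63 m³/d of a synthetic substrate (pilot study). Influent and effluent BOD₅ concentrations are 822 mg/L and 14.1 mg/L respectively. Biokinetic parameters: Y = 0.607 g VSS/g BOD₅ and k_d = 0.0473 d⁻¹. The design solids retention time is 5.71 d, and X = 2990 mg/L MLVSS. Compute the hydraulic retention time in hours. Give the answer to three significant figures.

From the SRT design equation V = Y Q (S₀−S) θ_c / [X (1 + k_d θ_c)] = 0.607 × 3.63 × (822 − 14.1) × 5.71 / [2990 × (1 + 0.0473 × 5.71)] = 1.02×10^4 / 3798 = 2.677 m³.
HRT = V/Q = 2.677 m³ / 3.63 m³·d⁻¹ = 0.7374 d × 24 = 17.70 h.

τ ≈ 17.7 h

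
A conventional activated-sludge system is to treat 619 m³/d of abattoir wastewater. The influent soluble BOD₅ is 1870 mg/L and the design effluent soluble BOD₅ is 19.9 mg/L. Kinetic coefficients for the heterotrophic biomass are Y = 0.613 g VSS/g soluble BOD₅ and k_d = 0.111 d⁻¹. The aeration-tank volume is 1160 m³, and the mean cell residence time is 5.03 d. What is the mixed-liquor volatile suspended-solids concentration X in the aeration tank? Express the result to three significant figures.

X ≈ 1950 mg/L

X = Y·Q·ΔS·θ_c / [V·(1 + k_d θ_c)] = 0.613 × 619 × (1870 − 19.9) × 5.03 / [1160 × (1 + 0.111 × 5.03)] = 1953 mg/L.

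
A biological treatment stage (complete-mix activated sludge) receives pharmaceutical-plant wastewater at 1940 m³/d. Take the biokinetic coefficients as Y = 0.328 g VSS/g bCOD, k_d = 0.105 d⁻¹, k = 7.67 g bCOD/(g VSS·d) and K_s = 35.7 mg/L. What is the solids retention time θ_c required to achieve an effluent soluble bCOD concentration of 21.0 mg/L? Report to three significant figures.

θ_c ≈ 1.21 d

At the target effluent, Y k S/(K_s+S) = 0.328×7.67×21.0/56.70 = 0.9318 d⁻¹.
1/θ_c = 0.9318 − 0.105 = 0.8268 d⁻¹, so θ_c = 1.210 d.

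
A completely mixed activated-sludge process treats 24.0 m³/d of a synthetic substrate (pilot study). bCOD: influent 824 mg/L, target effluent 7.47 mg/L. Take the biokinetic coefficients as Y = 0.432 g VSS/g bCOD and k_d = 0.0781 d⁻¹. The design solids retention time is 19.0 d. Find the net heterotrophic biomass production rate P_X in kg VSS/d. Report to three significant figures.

P_X ≈ 3.41 kg VSS/d

Y_obs = Y / (1 + k_d θ_c) = 0.432 / (1 + 0.0781 × 19.0) = 0.432 / 2.484 = 0.1739.
Substrate removed = Q·(S₀ − S) = 24.0 m³/d × (824 − 7.47) g/m³ = 1.96×10^4 g/d = 19.60 kg/d.
So the net sludge growth is P_X = 0.1739 × 19.60 = 3.408 kg VSS/d.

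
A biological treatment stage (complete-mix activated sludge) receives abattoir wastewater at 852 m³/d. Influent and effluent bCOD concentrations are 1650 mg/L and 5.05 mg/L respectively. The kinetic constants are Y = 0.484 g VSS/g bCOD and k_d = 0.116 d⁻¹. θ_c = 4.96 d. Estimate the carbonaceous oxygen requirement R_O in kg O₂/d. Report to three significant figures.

R_O ≈ 790 kg O₂/d

Correct the yield for decay: Y_obs = Y/(1 + k_d θ_c) = 0.484 / (1 + 0.116 × 4.96) = 0.484 / 1.575 = 0.3072.
ΔS = 1650 − 5.05 = 1645 mg/L, so the substrate removal rate is 852 × 1645/1000 = 1401 kg bCOD/d.
Net sludge production P_X = 0.3072 × 1401 = 430.6 kg VSS/d.
Carbonaceous O₂ demand = substrate oxidised − cell-mass equivalent = 1401 − 1.42 × 430.6 = 790.1 kg O₂/d.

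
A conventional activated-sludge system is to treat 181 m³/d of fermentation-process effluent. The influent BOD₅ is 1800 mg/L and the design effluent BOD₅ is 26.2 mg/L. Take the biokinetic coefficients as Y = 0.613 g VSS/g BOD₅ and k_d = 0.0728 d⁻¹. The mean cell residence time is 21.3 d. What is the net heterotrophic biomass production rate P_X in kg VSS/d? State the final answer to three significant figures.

Observed yield with endogenous decay: Y_obs = Y / (1 + k_d·θ_c) = 0.613 / (1 + 0.0728 × 21.3) = 0.613 / 2.551 = 0.2403 g VSS/g BOD₅.
Q·(S₀ − S) = 181 × (1800 − 26.2) × 10⁻³ = 321.1 kg/d removed.
Biomass produced: P_X = Y_obs·Q·ΔS = 0.2403 × 321.1 ≈ 77.16 kg VSS/d.

P_X ≈ 77.2 kg VSS/d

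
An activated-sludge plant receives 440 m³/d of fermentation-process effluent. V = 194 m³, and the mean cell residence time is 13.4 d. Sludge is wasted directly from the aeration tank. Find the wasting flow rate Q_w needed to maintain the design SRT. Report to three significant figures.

With mixed-liquor wasting, θ_c = V/Q_w, so Q_w = V/θ_c = 194.0/13.4 = 14.48 m³/d.

Q_w ≈ 14.5 m³/d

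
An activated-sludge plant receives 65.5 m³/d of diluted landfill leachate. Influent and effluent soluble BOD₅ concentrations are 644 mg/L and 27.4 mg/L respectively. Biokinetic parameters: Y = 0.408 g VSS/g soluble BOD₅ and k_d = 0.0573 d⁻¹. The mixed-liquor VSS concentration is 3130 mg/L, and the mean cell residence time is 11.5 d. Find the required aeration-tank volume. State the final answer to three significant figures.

V ≈ 36.5 m³

Rearranging the biomass balance for a CMAS with decay, V = Y·Q·ΔS·θ_c / [X·(1+k_d θ_c)] = 0.408 × 65.5 × (644 − 27.4) × 11.5 / [3130 × (1 + 0.0573 × 11.5)] = 1.89×10^5 / 5193 = 36.49 m³.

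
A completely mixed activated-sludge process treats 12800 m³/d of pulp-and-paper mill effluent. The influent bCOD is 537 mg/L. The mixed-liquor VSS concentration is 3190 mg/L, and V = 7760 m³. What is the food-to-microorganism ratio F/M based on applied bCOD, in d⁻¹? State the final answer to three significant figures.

F/M ≈ 0.278 d⁻¹

Food-to-microorganism ratio F/M = Q S₀ / (V X) = 12800 × 537 / (7760 × 3190) = 0.2777 d⁻¹.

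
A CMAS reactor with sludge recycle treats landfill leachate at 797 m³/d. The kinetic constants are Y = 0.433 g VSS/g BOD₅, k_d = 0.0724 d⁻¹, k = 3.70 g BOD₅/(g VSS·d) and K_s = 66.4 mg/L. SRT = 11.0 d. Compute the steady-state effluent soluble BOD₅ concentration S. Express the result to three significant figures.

For a completely mixed reactor with recycle the Lawrence–McCarty relation gives S = K_s·(1 + k_d·θ_c) / [θ_c·(Y·k − k_d) − 1] = 66.4 × (1 + 0.0724 × 11.0) / [11.0 × (0.433 × 3.70 − 0.0724) − 1] = 119.3 / 15.83 = 7.537 mg/L.

S ≈ 7.54 mg/L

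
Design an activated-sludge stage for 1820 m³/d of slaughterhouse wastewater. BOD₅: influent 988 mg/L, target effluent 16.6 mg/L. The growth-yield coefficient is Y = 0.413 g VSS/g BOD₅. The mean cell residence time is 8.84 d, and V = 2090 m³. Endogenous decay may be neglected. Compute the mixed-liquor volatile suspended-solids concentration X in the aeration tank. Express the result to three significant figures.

X ≈ 3090 mg/L

Without decay, X = Y Q (S₀−S) θ_c / V = 0.413 × 1820 × (988 − 16.6) × 8.84 / 2090 = 3088 mg/L.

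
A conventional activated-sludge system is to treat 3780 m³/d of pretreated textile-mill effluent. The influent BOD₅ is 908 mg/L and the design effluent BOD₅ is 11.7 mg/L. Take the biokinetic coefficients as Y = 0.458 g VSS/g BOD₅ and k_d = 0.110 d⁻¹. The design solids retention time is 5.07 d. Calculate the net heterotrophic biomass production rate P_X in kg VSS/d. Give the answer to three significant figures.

P_X ≈ 996 kg VSS/d

Y_obs = Y / (1 + k_d θ_c) = 0.458 / (1 + 0.110 × 5.07) = 0.458 / 1.558 = 0.2940.
ΔS = 908 − 11.7 = 896.3 mg/L, so the substrate removal rate is 3780 × 896.3/1000 = 3388 kg BOD₅/d.
Net biomass production P_X = Y_obs × Q·(S₀ − S) = 0.2940 × 3388 = 996.2 kg VSS/d.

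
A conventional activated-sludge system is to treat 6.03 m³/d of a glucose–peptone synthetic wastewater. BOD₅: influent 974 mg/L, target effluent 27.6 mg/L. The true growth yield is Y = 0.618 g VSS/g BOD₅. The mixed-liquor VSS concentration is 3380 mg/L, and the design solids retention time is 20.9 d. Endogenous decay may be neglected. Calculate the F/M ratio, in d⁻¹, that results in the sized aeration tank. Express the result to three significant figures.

Biomass mass balance (decay neglected): V·X = Y·Q·(S₀ − S)·θ_c, so V = 0.618 × 6.03 × (974 − 27.6) × 20.9 / 3380 = 21.81 m³.
F/M = Q·S₀ / (V·X) = 6.03 × 974 / (21.81 × 3380) = 0.07968 g BOD₅·(g VSS·d)⁻¹.

F/M ≈ 0.0797 d⁻¹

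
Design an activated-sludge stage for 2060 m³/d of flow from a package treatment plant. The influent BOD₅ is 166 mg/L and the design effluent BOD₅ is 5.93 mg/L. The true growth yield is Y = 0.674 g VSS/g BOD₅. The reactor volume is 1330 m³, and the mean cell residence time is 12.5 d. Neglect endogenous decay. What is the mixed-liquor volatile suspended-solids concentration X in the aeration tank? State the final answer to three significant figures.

X = Y·Q·ΔS·θ_c / V = 0.674 × 2060 × (166 − 5.93) × 12.5 / 1330 = 2089 mg/L.

X ≈ 2090 mg/L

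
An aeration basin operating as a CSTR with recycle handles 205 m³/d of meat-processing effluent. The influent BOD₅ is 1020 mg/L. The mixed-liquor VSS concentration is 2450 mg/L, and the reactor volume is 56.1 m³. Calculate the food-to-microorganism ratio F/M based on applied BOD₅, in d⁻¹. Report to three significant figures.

F/M = applied load / biomass = Q·S₀/(V·X) = 205 × 1020 / (56.10 × 2450) = 1.521 d⁻¹.

F/M ≈ 1.52 d⁻¹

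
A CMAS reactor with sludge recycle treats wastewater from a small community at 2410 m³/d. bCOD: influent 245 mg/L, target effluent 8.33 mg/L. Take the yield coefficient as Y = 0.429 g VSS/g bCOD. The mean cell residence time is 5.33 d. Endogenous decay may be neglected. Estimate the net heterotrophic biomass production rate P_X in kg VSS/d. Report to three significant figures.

No decay correction is needed, so Y_obs = Y = 0.429.
ΔS = 245 − 8.33 = 236.7 mg/L, so the substrate removal rate is 2410 × 236.7/1000 = 570.4 kg bCOD/d.
Biomass produced: P_X = Y_obs·Q·ΔS = 0.4290 × 570.4 ≈ 244.7 kg VSS/d.

P_X ≈ 245 kg VSS/d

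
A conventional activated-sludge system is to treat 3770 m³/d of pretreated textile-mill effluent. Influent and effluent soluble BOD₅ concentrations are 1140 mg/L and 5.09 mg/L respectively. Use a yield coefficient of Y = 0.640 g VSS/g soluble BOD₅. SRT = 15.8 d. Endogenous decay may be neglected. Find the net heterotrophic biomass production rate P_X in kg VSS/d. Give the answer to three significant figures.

P_X ≈ 2740 kg VSS/d

With endogenous decay neglected, the observed yield equals the true yield: Y_obs = Y = 0.640 g VSS/g soluble BOD₅.
Substrate removed = Q·(S₀ − S) = 3770 m³/d × (1140 − 5.09) g/m³ = 4.28×10^6 g/d = 4279 kg/d.
Biomass produced: P_X = Y_obs·Q·ΔS = 0.6400 × 4279 ≈ 2738 kg VSS/d.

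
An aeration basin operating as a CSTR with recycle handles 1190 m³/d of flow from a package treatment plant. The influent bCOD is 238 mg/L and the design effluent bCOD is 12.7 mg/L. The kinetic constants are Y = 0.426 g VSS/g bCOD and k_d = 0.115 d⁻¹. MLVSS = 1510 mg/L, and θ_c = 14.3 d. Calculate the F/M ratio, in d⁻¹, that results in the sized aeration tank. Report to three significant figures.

F/M ≈ 0.459 d⁻¹

Steady-state biomass mass balance: V·X·(1 + k_d·θ_c) = Y·Q·(S₀ − S)·θ_c, so V = 0.426 × 1190 × (238 − 12.7) × 14.3 / [1510 × (1 + 0.115 × 14.3)] = 1.63×10^6 / 3993 = 409.0 m³.
F/M = Q·S₀ / (V·X) = 1190 × 238 / (409.0 × 1510) = 0.4586 g bCOD·(g VSS·d)⁻¹.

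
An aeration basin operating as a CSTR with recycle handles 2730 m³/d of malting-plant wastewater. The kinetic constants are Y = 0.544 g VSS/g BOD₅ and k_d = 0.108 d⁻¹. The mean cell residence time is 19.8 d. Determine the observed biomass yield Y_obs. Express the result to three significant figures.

Y_obs ≈ 0.173 g VSS/g BOD₅

Y_obs = Y / (1 + k_d θ_c) = 0.544 / (1 + 0.108 × 19.8) = 0.544 / 3.138 = 0.1733.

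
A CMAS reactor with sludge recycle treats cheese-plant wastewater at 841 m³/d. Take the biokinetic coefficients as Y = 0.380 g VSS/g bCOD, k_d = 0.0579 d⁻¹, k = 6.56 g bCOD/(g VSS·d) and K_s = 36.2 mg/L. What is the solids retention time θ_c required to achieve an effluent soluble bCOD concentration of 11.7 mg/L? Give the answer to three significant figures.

θ_c ≈ 1.81 d

From 1/θ_c = Y·k·S/(K_s + S) − k_d: Y·k·S/(K_s+S) = 0.380 × 6.56 × 11.7 / (36.2 + 11.7) = 0.6089 d⁻¹.
1/θ_c = 0.6089 − 0.0579 = 0.5510 d⁻¹, so θ_c = 1.815 d.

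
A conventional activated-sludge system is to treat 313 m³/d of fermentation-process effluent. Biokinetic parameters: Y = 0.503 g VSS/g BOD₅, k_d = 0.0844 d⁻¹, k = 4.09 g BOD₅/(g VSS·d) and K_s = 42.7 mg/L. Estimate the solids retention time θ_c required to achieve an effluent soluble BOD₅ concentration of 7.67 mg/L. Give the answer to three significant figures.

Specific growth rate at S = 7.67 mg/L: μ = YkS/(K_s+S) = 0.503·4.09·7.67/(42.7+7.67) = 0.3133 d⁻¹.
θ_c = 1/(μ − k_d) = 1/(0.3133 − 0.0844) = 1/0.2289 = 4.369 d.

θ_c ≈ 4.37 d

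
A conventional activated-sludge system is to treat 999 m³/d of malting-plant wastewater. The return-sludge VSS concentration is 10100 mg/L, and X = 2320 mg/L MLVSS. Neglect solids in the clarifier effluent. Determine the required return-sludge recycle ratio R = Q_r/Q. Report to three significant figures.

R = Q_r/Q = X/(X_r − X) = 2320 / (10100 − 2320) = 0.2982.

R ≈ 0.298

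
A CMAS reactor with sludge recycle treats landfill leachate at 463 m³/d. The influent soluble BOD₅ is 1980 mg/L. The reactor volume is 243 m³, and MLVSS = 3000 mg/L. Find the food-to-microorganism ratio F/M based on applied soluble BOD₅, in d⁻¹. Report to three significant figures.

F/M ≈ 1.26 d⁻¹

F/M = Q·S₀ / (V·X) = 463 × 1980 / (243.0 × 3000) = 1.258 g soluble BOD₅·(g VSS·d)⁻¹.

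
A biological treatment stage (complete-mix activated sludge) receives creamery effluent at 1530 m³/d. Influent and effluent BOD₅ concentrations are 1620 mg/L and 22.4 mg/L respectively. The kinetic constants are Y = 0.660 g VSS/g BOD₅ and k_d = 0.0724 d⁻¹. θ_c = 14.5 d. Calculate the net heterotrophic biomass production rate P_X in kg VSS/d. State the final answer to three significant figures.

Y_obs = Y / (1 + k_d θ_c) = 0.660 / (1 + 0.0724 × 14.5) = 0.660 / 2.050 = 0.3220.
Mass of BOD₅ removed per day: Q(S₀ − S) = 1530 × 1598 g/m³ = 2444 kg/d.
So the net sludge growth is P_X = 0.3220 × 2444 = 787.0 kg VSS/d.

P_X ≈ 787 kg VSS/d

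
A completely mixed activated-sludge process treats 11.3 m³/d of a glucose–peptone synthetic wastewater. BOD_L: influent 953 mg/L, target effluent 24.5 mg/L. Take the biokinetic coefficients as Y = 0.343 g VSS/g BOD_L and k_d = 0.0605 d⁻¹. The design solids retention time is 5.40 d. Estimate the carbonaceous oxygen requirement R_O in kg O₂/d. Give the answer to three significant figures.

R_O ≈ 6.64 kg O₂/d

Y_obs = Y / (1 + k_d θ_c) = 0.343 / (1 + 0.0605 × 5.40) = 0.343 / 1.327 = 0.2585.
Substrate removed = Q·(S₀ − S) = 11.3 m³/d × (953 − 24.5) g/m³ = 1.05×10^4 g/d = 10.49 kg/d.
Biomass synthesised: P_X = Y_obs × 10.49 = 2.713 kg VSS/d.
Carbonaceous O₂ demand = substrate oxidised − cell-mass equivalent = 10.49 − 1.42 × 2.713 = 6.640 kg O₂/d.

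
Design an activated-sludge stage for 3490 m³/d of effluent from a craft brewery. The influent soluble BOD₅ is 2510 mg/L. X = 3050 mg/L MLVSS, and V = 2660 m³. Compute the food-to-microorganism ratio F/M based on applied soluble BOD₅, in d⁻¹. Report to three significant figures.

F/M ≈ 1.08 d⁻¹

F/M = Q·S₀ / (V·X) = 3490 × 2510 / (2660 × 3050) = 1.080 g soluble BOD₅·(g VSS·d)⁻¹.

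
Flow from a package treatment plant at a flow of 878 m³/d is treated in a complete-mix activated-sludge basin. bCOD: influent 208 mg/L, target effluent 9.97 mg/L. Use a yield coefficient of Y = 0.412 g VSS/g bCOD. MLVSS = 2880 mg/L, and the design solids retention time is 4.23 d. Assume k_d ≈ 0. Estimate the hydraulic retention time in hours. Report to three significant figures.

Biomass mass balance (decay neglected): V·X = Y·Q·(S₀ − S)·θ_c, so V = 0.412 × 878 × (208 − 9.97) × 4.23 / 2880 = 105.2 m³.
HRT = V/Q = 105.2 m³ / 878 m³·d⁻¹ = 0.1198 d × 24 = 2.876 h.

τ ≈ 2.88 h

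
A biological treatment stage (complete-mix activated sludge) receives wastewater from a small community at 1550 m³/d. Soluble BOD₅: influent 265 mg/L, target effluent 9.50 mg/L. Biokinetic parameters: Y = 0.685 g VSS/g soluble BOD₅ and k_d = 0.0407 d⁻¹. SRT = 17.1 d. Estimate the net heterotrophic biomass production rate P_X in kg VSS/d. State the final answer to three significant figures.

P_X ≈ 160 kg VSS/d

Observed yield with endogenous decay: Y_obs = Y / (1 + k_d·θ_c) = 0.685 / (1 + 0.0407 × 17.1) = 0.685 / 1.696 = 0.4039 g VSS/g soluble BOD₅.
Q·(S₀ − S) = 1550 × (265 − 9.50) × 10⁻³ = 396.0 kg/d removed.
So the net sludge growth is P_X = 0.4039 × 396.0 = 160.0 kg VSS/d.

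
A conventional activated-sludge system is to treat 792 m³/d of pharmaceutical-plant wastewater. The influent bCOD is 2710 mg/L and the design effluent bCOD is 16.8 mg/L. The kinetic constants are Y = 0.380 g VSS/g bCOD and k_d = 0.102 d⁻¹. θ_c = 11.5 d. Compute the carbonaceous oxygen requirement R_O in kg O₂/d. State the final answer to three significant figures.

R_O ≈ 1600 kg O₂/d

The observed yield is Y_obs = Y/(1 + k_d·θ_c) = 0.380 / (1 + 0.102 × 11.5) = 0.380 / 2.173 = 0.1749 g VSS per g bCOD removed.
Q·(S₀ − S) = 792 × (2710 − 16.8) × 10⁻³ = 2133 kg/d removed.
Biomass synthesised: P_X = Y_obs × 2133 = 373.0 kg VSS/d.
R_O = Q·(S₀ − S) − 1.42·P_X = 2133 − 1.42 × 373.0 = 1603 kg O₂/d.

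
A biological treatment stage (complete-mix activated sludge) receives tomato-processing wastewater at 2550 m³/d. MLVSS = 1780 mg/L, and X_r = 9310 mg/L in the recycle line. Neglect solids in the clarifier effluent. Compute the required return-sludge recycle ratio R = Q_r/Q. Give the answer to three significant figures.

R = Q_r/Q = X/(X_r − X) = 1780 / (9310 − 1780) = 0.2364.

R ≈ 0.236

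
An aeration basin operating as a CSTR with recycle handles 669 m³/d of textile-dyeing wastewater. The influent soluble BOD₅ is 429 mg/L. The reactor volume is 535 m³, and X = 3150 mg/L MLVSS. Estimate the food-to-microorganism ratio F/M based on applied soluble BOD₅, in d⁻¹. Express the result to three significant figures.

F/M = applied load / biomass = Q·S₀/(V·X) = 669 × 429 / (535.0 × 3150) = 0.1703 d⁻¹.

F/M ≈ 0.170 d⁻¹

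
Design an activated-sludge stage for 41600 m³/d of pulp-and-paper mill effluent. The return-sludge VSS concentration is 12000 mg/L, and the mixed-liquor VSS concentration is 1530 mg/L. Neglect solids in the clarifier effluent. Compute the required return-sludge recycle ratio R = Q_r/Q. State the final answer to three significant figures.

R ≈ 0.146

R = Q_r/Q = X/(X_r − X) = 1530 / (12000 − 1530) = 0.1461.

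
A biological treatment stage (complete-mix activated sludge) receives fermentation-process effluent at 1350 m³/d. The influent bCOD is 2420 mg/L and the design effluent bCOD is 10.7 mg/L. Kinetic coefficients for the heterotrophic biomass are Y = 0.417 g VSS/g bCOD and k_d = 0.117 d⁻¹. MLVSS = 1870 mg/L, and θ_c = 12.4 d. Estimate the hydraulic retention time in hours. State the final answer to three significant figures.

Rearranging the biomass balance for a CMAS with decay, V = Y·Q·ΔS·θ_c / [X·(1+k_d θ_c)] = 0.417 × 1350 × (2420 − 10.7) × 12.4 / [1870 × (1 + 0.117 × 12.4)] = 1.68×10^7 / 4583 = 3670 m³.
HRT = V/Q = 3670 m³ / 1350 m³·d⁻¹ = 2.718 d × 24 = 65.24 h.

τ ≈ 65.2 h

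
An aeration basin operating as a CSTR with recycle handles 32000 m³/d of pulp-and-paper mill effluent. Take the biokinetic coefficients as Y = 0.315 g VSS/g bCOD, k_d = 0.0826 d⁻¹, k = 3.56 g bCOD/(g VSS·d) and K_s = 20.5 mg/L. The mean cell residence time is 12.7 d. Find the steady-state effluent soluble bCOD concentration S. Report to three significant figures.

From the Monod/SRT balance for a CMAS, S = K_s·(1+k_d θ_c)/[θ_c·(Y k − k_d) − 1] = 20.5 × (1 + 0.0826 × 12.7) / [12.7 × (0.315 × 3.56 − 0.0826) − 1] = 42.00 / 12.19 = 3.445 mg/L.

S ≈ 3.45 mg/L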